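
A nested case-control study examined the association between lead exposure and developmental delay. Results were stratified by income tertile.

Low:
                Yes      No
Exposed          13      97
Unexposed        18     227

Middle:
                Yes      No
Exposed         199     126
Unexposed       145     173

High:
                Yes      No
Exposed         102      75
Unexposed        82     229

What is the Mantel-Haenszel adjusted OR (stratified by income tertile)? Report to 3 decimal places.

OR_MH = Σ(aᵢdᵢ/nᵢ) / Σ(bᵢcᵢ/nᵢ), where nᵢ is the stratum total.
Stratum 1 (Low): n = 355; a·d/n = 13·227/355 = 8.3127; b·c/n = 97·18/355 = 4.9183
Stratum 2 (Middle): n = 643; a·d/n = 199·173/643 = 53.5412; b·c/n = 126·145/643 = 28.4137
Stratum 3 (High): n = 488; a·d/n = 102·229/488 = 47.8648; b·c/n = 75·82/488 = 12.6025
OR_MH = (8.3127 + 53.5412 + 47.8648) / (4.9183 + 28.4137 + 12.6025) = 109.7186 / 45.9345 = 2.38859

2.389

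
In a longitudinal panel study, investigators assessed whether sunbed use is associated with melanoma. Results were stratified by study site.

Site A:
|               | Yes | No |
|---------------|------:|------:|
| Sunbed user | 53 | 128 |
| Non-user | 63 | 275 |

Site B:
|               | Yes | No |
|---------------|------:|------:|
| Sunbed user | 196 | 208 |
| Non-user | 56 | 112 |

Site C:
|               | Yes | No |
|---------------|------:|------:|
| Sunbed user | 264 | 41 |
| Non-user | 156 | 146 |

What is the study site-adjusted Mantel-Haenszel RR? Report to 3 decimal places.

1.597

RR_MH = Σ(aᵢ·n₀ᵢ/nᵢ) / Σ(cᵢ·n₁ᵢ/nᵢ), with n₁ᵢ = aᵢ+bᵢ (exposed), n₀ᵢ = cᵢ+dᵢ (unexposed), nᵢ = n₁ᵢ+n₀ᵢ.
Stratum 1 (Site A): n₁ = 181, n₀ = 338, n = 519; a·n₀/n = 53·338/519 = 34.5164; c·n₁/n = 63·181/519 = 21.9711
Stratum 2 (Site B): n₁ = 404, n₀ = 168, n = 572; a·n₀/n = 196·168/572 = 57.5664; c·n₁/n = 56·404/572 = 39.5524
Stratum 3 (Site C): n₁ = 305, n₀ = 302, n = 607; a·n₀/n = 264·302/607 = 131.3476; c·n₁/n = 156·305/607 = 78.3855
RR_MH = (34.5164 + 57.5664 + 131.3476) / (21.9711 + 39.5524 + 78.3855) = 223.4304 / 139.9090 = 1.59697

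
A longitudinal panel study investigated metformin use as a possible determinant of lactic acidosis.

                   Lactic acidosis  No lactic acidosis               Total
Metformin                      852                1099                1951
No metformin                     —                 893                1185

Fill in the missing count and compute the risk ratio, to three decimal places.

1.772

The missing cell is in the unexposed row: 1185 − 893 = 292.
So a = 852, b = 1099, c = 292, d = 893.
RR = [a/(a+b)] / [c/(c+d)] = (852/1951) / (292/1185) = 0.43670/0.24641 = 1.77222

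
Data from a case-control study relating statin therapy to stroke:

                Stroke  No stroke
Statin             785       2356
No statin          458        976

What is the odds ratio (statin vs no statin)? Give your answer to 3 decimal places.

0.710

Cells: a = 785, b = 2356, c = 458, d = 976.
OR = (a·d)/(b·c) = (785 × 976) / (2356 × 458) = 766160 / 1079048 = 0.71003
Exposure is associated with lower odds of stroke (OR = 0.71 < 1).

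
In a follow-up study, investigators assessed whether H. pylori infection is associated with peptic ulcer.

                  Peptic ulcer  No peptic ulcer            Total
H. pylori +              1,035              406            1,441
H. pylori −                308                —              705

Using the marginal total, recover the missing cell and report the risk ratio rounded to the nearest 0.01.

The missing cell is in the unexposed row: 705 − 308 = 397.
So a = 1035, b = 406, c = 308, d = 397.
RR = [a/(a+b)] / [c/(c+d)] = (1035/1441) / (308/705) = 0.71825/0.43688 = 1.64405

1.64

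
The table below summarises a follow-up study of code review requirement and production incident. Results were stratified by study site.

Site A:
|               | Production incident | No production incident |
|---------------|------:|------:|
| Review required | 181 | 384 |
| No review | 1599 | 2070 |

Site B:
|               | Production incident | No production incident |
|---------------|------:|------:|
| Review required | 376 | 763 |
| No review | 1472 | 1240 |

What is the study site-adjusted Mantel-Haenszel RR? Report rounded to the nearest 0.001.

0.650

RR_MH = Σ(aᵢ·n₀ᵢ/nᵢ) / Σ(cᵢ·n₁ᵢ/nᵢ), with n₁ᵢ = aᵢ+bᵢ (exposed), n₀ᵢ = cᵢ+dᵢ (unexposed), nᵢ = n₁ᵢ+n₀ᵢ.
Stratum 1 (Site A): n₁ = 565, n₀ = 3669, n = 4234; a·n₀/n = 181·3669/4234 = 156.8467; c·n₁/n = 1599·565/4234 = 213.3762
Stratum 2 (Site B): n₁ = 1139, n₀ = 2712, n = 3851; a·n₀/n = 376·2712/3851 = 264.7915; c·n₁/n = 1472·1139/3851 = 435.3695
RR_MH = (156.8467 + 264.7915) / (213.3762 + 435.3695) = 421.6382 / 648.7458 = 0.64993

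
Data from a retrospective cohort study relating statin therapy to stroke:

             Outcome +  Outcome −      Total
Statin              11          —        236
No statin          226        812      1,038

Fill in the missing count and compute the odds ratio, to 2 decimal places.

The missing cell is in the exposed row: 236 − 11 = 225.
So a = 11, b = 225, c = 226, d = 812.
OR = (a·d)/(b·c) = (11 × 812) / (225 × 226) = 8932 / 50850 = 0.17565

0.18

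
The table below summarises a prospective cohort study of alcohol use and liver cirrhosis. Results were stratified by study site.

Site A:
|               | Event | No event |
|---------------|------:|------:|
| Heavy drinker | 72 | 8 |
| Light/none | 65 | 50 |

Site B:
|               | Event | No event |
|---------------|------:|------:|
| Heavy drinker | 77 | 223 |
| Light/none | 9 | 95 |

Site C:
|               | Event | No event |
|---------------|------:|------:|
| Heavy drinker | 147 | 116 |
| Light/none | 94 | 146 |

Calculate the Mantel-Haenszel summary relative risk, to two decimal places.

1.61

RR_MH = Σ(aᵢ·n₀ᵢ/nᵢ) / Σ(cᵢ·n₁ᵢ/nᵢ), with n₁ᵢ = aᵢ+bᵢ (exposed), n₀ᵢ = cᵢ+dᵢ (unexposed), nᵢ = n₁ᵢ+n₀ᵢ.
Stratum 1 (Site A): n₁ = 80, n₀ = 115, n = 195; a·n₀/n = 72·115/195 = 42.4615; c·n₁/n = 65·80/195 = 26.6667
Stratum 2 (Site B): n₁ = 300, n₀ = 104, n = 404; a·n₀/n = 77·104/404 = 19.8218; c·n₁/n = 9·300/404 = 6.6832
Stratum 3 (Site C): n₁ = 263, n₀ = 240, n = 503; a·n₀/n = 147·240/503 = 70.1392; c·n₁/n = 94·263/503 = 49.1491
RR_MH = (42.4615 + 19.8218 + 70.1392) / (26.6667 + 6.6832 + 49.1491) = 132.4225 / 82.4989 = 1.60514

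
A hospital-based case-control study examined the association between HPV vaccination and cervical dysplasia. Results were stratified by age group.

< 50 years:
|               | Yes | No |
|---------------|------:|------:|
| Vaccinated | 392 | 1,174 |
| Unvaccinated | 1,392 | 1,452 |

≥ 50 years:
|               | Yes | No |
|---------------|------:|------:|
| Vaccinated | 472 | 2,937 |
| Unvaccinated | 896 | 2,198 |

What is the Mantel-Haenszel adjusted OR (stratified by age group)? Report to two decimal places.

0.37

OR_MH = Σ(aᵢdᵢ/nᵢ) / Σ(bᵢcᵢ/nᵢ), where nᵢ is the stratum total.
Stratum 1 (< 50 years): n = 4410; a·d/n = 392·1452/4410 = 129.0667; b·c/n = 1174·1392/4410 = 370.5687
Stratum 2 (≥ 50 years): n = 6503; a·d/n = 472·2198/6503 = 159.5350; b·c/n = 2937·896/6503 = 404.6674
OR_MH = (129.0667 + 159.5350) / (370.5687 + 404.6674) = 288.6017 / 775.2361 = 0.37228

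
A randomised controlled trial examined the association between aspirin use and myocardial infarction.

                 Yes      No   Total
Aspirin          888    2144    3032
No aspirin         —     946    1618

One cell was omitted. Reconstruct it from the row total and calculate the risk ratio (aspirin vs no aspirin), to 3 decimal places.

0.705

The missing cell is in the unexposed row: 1618 − 946 = 672.
So a = 888, b = 2144, c = 672, d = 946.
RR = [a/(a+b)] / [c/(c+d)] = (888/3032) / (672/1618) = 0.29288/0.41533 = 0.70517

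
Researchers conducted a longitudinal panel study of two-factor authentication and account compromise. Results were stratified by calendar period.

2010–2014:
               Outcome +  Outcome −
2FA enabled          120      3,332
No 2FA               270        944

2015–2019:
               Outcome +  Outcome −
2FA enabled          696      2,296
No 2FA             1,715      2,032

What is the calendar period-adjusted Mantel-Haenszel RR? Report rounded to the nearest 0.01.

0.44

RR_MH = Σ(aᵢ·n₀ᵢ/nᵢ) / Σ(cᵢ·n₁ᵢ/nᵢ), with n₁ᵢ = aᵢ+bᵢ (exposed), n₀ᵢ = cᵢ+dᵢ (unexposed), nᵢ = n₁ᵢ+n₀ᵢ.
Stratum 1 (2010–2014): n₁ = 3452, n₀ = 1214, n = 4666; a·n₀/n = 120·1214/4666 = 31.2216; c·n₁/n = 270·3452/4666 = 199.7514
Stratum 2 (2015–2019): n₁ = 2992, n₀ = 3747, n = 6739; a·n₀/n = 696·3747/6739 = 386.9880; c·n₁/n = 1715·2992/6739 = 761.4305
RR_MH = (31.2216 + 386.9880) / (199.7514 + 761.4305) = 418.2096 / 961.1819 = 0.43510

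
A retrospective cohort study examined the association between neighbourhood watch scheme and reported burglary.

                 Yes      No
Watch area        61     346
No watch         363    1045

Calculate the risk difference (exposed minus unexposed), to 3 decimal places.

Cells: a = 61, b = 346, c = 363, d = 1045.
Risk in exposed = 61/407 = 0.149877; risk in unexposed = 363/1408 = 0.257812.
Risk difference = 0.149877 − 0.257812 = -0.107935

-0.108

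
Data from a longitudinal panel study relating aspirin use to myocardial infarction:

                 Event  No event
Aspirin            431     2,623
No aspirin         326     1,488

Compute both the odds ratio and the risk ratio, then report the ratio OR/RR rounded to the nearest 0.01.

Cells: a = 431, b = 2623, c = 326, d = 1488.
OR = (431·1488)/(2623·326) = 641328/855098 = 0.75001
Risk in exposed = 431/3054 = 0.14113; risk in unexposed = 326/1814 = 0.17971; RR = 0.78529
OR/RR = 0.75001 / 0.78529 = 0.95507
The outcome is not rare, so the OR lies further from 1 than the RR.

0.96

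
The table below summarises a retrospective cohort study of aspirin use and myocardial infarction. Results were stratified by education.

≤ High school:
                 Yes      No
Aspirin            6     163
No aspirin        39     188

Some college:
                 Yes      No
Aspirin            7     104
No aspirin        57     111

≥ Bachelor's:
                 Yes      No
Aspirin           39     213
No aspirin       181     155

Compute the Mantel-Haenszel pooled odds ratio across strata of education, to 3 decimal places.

0.155

OR_MH = Σ(aᵢdᵢ/nᵢ) / Σ(bᵢcᵢ/nᵢ), where nᵢ is the stratum total.
Stratum 1 (≤ High school): n = 396; a·d/n = 6·188/396 = 2.8485; b·c/n = 163·39/396 = 16.0530
Stratum 2 (Some college): n = 279; a·d/n = 7·111/279 = 2.7849; b·c/n = 104·57/279 = 21.2473
Stratum 3 (≥ Bachelor's): n = 588; a·d/n = 39·155/588 = 10.2806; b·c/n = 213·181/588 = 65.5663
OR_MH = (2.8485 + 2.7849 + 10.2806) / (16.0530 + 21.2473 + 65.5663) = 15.9140 / 102.8667 = 0.15471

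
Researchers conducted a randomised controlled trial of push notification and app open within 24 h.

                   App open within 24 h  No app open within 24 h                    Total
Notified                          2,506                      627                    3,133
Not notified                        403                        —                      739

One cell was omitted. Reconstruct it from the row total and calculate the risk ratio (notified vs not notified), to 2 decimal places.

The missing cell is in the unexposed row: 739 − 403 = 336.
So a = 2506, b = 627, c = 403, d = 336.
RR = [a/(a+b)] / [c/(c+d)] = (2506/3133) / (403/739) = 0.79987/0.54533 = 1.46676

1.47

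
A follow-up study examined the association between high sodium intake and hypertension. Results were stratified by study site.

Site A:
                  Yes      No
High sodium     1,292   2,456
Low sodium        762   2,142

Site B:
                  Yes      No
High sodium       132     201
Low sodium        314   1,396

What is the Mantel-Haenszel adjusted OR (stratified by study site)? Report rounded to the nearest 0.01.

OR_MH = Σ(aᵢdᵢ/nᵢ) / Σ(bᵢcᵢ/nᵢ), where nᵢ is the stratum total.
Stratum 1 (Site A): n = 6652; a·d/n = 1292·2142/6652 = 416.0349; b·c/n = 2456·762/6652 = 281.3397
Stratum 2 (Site B): n = 2043; a·d/n = 132·1396/2043 = 90.1968; b·c/n = 201·314/2043 = 30.8928
OR_MH = (416.0349 + 90.1968) / (281.3397 + 30.8928) = 506.2316 / 312.2326 = 1.62133

1.62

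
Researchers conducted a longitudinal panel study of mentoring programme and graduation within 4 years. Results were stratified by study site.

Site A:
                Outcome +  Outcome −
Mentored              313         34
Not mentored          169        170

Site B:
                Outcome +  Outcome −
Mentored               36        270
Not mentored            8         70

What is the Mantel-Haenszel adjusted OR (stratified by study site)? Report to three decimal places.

6.009

OR_MH = Σ(aᵢdᵢ/nᵢ) / Σ(bᵢcᵢ/nᵢ), where nᵢ is the stratum total.
Stratum 1 (Site A): n = 686; a·d/n = 313·170/686 = 77.5656; b·c/n = 34·169/686 = 8.3761
Stratum 2 (Site B): n = 384; a·d/n = 36·70/384 = 6.5625; b·c/n = 270·8/384 = 5.6250
OR_MH = (77.5656 + 6.5625) / (8.3761 + 5.6250) = 84.1281 / 14.0011 = 6.00868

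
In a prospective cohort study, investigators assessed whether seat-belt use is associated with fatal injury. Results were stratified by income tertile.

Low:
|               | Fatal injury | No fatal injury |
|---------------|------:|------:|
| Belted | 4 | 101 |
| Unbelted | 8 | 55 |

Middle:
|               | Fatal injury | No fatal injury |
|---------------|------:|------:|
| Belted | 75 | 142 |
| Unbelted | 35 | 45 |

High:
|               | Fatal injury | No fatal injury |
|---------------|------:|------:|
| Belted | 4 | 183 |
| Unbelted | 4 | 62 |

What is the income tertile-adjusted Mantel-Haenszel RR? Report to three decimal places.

RR_MH = Σ(aᵢ·n₀ᵢ/nᵢ) / Σ(cᵢ·n₁ᵢ/nᵢ), with n₁ᵢ = aᵢ+bᵢ (exposed), n₀ᵢ = cᵢ+dᵢ (unexposed), nᵢ = n₁ᵢ+n₀ᵢ.
Stratum 1 (Low): n₁ = 105, n₀ = 63, n = 168; a·n₀/n = 4·63/168 = 1.5000; c·n₁/n = 8·105/168 = 5.0000
Stratum 2 (Middle): n₁ = 217, n₀ = 80, n = 297; a·n₀/n = 75·80/297 = 20.2020; c·n₁/n = 35·217/297 = 25.5724
Stratum 3 (High): n₁ = 187, n₀ = 66, n = 253; a·n₀/n = 4·66/253 = 1.0435; c·n₁/n = 4·187/253 = 2.9565
RR_MH = (1.5000 + 20.2020 + 1.0435) / (5.0000 + 25.5724 + 2.9565) = 22.7455 / 33.5289 = 0.67838

0.678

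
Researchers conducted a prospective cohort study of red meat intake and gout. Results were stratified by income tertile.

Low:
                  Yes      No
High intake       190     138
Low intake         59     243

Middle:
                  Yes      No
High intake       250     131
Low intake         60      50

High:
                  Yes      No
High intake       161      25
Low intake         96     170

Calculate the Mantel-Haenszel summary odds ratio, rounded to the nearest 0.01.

4.65

OR_MH = Σ(aᵢdᵢ/nᵢ) / Σ(bᵢcᵢ/nᵢ), where nᵢ is the stratum total.
Stratum 1 (Low): n = 630; a·d/n = 190·243/630 = 73.2857; b·c/n = 138·59/630 = 12.9238
Stratum 2 (Middle): n = 491; a·d/n = 250·50/491 = 25.4582; b·c/n = 131·60/491 = 16.0081
Stratum 3 (High): n = 452; a·d/n = 161·170/452 = 60.5531; b·c/n = 25·96/452 = 5.3097
OR_MH = (73.2857 + 25.4582 + 60.5531) / (12.9238 + 16.0081 + 5.3097) = 159.2971 / 34.2417 = 4.65214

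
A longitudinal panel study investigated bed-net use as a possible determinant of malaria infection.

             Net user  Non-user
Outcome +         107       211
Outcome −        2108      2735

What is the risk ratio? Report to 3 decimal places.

0.674

Reading the table with exposure as columns: a = 107 (Net user, case), b = 2108 (Net user, non-case), c = 211 (Non-user, case), d = 2735.
Risk in exposed = 107/2215 = 0.04831; risk in unexposed = 211/2946 = 0.07162.
RR = 0.04831 / 0.07162 = 0.67447
The risk is 33% lower among the exposed than among the unexposed.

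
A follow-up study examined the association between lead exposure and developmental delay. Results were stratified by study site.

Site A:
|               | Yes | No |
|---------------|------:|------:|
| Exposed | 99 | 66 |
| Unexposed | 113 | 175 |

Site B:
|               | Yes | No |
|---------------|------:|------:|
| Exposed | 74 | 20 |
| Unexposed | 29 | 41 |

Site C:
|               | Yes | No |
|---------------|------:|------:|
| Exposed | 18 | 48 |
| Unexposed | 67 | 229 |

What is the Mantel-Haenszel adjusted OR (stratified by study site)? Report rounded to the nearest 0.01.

OR_MH = Σ(aᵢdᵢ/nᵢ) / Σ(bᵢcᵢ/nᵢ), where nᵢ is the stratum total.
Stratum 1 (Site A): n = 453; a·d/n = 99·175/453 = 38.2450; b·c/n = 66·113/453 = 16.4636
Stratum 2 (Site B): n = 164; a·d/n = 74·41/164 = 18.5000; b·c/n = 20·29/164 = 3.5366
Stratum 3 (Site C): n = 362; a·d/n = 18·229/362 = 11.3867; b·c/n = 48·67/362 = 8.8840
OR_MH = (38.2450 + 18.5000 + 11.3867) / (16.4636 + 3.5366 + 8.8840) = 68.1318 / 28.8841 = 2.35880

2.36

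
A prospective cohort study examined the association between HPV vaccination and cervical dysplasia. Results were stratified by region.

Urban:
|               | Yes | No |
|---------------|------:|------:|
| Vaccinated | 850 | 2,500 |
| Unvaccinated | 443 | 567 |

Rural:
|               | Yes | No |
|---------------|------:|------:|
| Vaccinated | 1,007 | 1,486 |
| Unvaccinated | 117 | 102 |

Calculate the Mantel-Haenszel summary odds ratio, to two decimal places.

0.47

OR_MH = Σ(aᵢdᵢ/nᵢ) / Σ(bᵢcᵢ/nᵢ), where nᵢ is the stratum total.
Stratum 1 (Urban): n = 4360; a·d/n = 850·567/4360 = 110.5390; b·c/n = 2500·443/4360 = 254.0138
Stratum 2 (Rural): n = 2712; a·d/n = 1007·102/2712 = 37.8739; b·c/n = 1486·117/2712 = 64.1084
OR_MH = (110.5390 + 37.8739) / (254.0138 + 64.1084) = 148.4129 / 318.1222 = 0.46653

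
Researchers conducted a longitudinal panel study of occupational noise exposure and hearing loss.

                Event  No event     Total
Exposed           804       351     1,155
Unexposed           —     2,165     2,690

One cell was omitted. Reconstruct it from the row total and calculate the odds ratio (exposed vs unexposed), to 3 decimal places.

The missing cell is in the unexposed row: 2690 − 2165 = 525.
So a = 804, b = 351, c = 525, d = 2165.
OR = (a·d)/(b·c) = (804 × 2165) / (351 × 525) = 1740660 / 184275 = 9.44599

9.446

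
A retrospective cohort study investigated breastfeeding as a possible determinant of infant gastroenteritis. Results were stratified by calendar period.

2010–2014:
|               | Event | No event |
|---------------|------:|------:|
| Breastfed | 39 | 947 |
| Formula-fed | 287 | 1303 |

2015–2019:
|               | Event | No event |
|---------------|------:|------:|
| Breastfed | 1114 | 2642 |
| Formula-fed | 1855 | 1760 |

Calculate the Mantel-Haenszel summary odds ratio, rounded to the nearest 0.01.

0.37

OR_MH = Σ(aᵢdᵢ/nᵢ) / Σ(bᵢcᵢ/nᵢ), where nᵢ is the stratum total.
Stratum 1 (2010–2014): n = 2576; a·d/n = 39·1303/2576 = 19.7271; b·c/n = 947·287/2576 = 105.5082
Stratum 2 (2015–2019): n = 7371; a·d/n = 1114·1760/7371 = 265.9938; b·c/n = 2642·1855/7371 = 664.8908
OR_MH = (19.7271 + 265.9938) / (105.5082 + 664.8908) = 285.7209 / 770.3989 = 0.37087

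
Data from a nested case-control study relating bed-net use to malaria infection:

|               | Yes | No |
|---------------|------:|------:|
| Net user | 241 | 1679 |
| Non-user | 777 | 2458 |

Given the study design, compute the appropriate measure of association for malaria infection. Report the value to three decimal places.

0.454

Cells: a = 241, b = 1679, c = 777, d = 2458.
This is a nested case-control study: participants were sampled on outcome status, so risks in the source population cannot be estimated directly — relative risk is not valid here. The odds ratio is the appropriate measure.
OR = (a·d)/(b·c) = (241 × 2458) / (1679 × 777) = 592378 / 1304583 = 0.45407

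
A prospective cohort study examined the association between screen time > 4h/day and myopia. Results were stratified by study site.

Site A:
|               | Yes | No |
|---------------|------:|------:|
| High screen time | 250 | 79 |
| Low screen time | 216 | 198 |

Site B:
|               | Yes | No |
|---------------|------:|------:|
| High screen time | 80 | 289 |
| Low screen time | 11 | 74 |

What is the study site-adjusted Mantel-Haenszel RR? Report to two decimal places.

RR_MH = Σ(aᵢ·n₀ᵢ/nᵢ) / Σ(cᵢ·n₁ᵢ/nᵢ), with n₁ᵢ = aᵢ+bᵢ (exposed), n₀ᵢ = cᵢ+dᵢ (unexposed), nᵢ = n₁ᵢ+n₀ᵢ.
Stratum 1 (Site A): n₁ = 329, n₀ = 414, n = 743; a·n₀/n = 250·414/743 = 139.3001; c·n₁/n = 216·329/743 = 95.6447
Stratum 2 (Site B): n₁ = 369, n₀ = 85, n = 454; a·n₀/n = 80·85/454 = 14.9780; c·n₁/n = 11·369/454 = 8.9405
RR_MH = (139.3001 + 14.9780) / (95.6447 + 8.9405) = 154.2781 / 104.5852 = 1.47514

1.48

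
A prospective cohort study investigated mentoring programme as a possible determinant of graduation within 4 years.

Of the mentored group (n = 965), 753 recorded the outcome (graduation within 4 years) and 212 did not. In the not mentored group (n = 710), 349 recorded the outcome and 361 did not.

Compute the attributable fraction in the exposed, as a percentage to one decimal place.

37.0

From the description: a = 753, b = 212, c = 349, d = 361.
Risk in exposed = 753/965 = 0.78031; risk in unexposed = 349/710 = 0.49155.
RR = 0.78031/0.49155 = 1.58745
AR% = (RR − 1)/RR × 100 = (1.58745 − 1)/1.58745 × 100 = 37.0060%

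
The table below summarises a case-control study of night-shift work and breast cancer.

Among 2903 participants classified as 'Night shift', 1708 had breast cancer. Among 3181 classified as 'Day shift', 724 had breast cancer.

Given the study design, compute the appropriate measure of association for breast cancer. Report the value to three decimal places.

4.851

From the description: a = 1708, b = 1195, c = 724, d = 2457.
This is a case-control study: participants were sampled on outcome status, so risks in the source population cannot be estimated directly — relative risk is not valid here. The odds ratio is the appropriate measure.
OR = (a·d)/(b·c) = (1708 × 2457) / (1195 × 724) = 4196556 / 865180 = 4.85050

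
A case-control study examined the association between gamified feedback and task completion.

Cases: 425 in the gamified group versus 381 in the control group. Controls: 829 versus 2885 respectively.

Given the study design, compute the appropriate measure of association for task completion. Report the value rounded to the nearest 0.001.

From the description: a = 425, b = 829, c = 381, d = 2885.
This is a case-control study: participants were sampled on outcome status, so risks in the source population cannot be estimated directly — relative risk is not valid here. The odds ratio is the appropriate measure.
OR = (a·d)/(b·c) = (425 × 2885) / (829 × 381) = 1226125 / 315849 = 3.88200

3.882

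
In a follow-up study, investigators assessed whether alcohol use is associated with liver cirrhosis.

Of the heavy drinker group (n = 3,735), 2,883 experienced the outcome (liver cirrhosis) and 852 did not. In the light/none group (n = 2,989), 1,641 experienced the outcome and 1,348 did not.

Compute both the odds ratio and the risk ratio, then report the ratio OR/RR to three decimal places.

1.977

From the description: a = 2883, b = 852, c = 1641, d = 1348.
OR = (2883·1348)/(852·1641) = 3886284/1398132 = 2.77963
Risk in exposed = 2883/3735 = 0.77189; risk in unexposed = 1641/2989 = 0.54901; RR = 1.40595
OR/RR = 2.77963 / 1.40595 = 1.97704
The outcome is not rare, so the OR lies further from 1 than the RR.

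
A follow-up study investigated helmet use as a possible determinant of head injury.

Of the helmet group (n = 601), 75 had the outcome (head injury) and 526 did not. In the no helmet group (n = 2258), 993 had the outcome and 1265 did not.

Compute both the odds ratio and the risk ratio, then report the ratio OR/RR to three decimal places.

0.640

From the description: a = 75, b = 526, c = 993, d = 1265.
OR = (75·1265)/(526·993) = 94875/522318 = 0.18164
Risk in exposed = 75/601 = 0.12479; risk in unexposed = 993/2258 = 0.43977; RR = 0.28377
OR/RR = 0.18164 / 0.28377 = 0.64011
The outcome is not rare, so the OR lies further from 1 than the RR.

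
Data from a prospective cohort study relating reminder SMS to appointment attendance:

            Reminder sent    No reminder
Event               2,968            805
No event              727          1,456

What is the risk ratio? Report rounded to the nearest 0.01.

2.26

Reading the table with exposure as columns: a = 2968 (Reminder sent, case), b = 727 (Reminder sent, non-case), c = 805 (No reminder, case), d = 1456.
Risk in exposed = 2968/3695 = 0.80325; risk in unexposed = 805/2261 = 0.35604.
RR = 0.80325 / 0.35604 = 2.25608
The risk among the exposed is 2.26 times that among the unexposed.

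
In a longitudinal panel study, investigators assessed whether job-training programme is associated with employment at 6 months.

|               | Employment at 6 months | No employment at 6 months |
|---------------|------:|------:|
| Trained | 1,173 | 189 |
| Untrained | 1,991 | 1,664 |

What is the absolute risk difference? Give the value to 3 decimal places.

0.317

Cells: a = 1173, b = 189, c = 1991, d = 1664.
Risk in exposed = 1173/1362 = 0.861233; risk in unexposed = 1991/3655 = 0.544733.
Risk difference = 0.861233 − 0.544733 = 0.316500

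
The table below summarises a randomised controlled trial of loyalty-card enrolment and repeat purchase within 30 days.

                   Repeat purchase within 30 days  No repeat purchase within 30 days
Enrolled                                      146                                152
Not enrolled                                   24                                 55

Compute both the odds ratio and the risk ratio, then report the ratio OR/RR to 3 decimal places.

Cells: a = 146, b = 152, c = 24, d = 55.
OR = (146·55)/(152·24) = 8030/3648 = 2.20121
Risk in exposed = 146/298 = 0.48993; risk in unexposed = 24/79 = 0.30380; RR = 1.61270
OR/RR = 2.20121 / 1.61270 = 1.36492
The outcome is not rare, so the OR lies further from 1 than the RR.

1.365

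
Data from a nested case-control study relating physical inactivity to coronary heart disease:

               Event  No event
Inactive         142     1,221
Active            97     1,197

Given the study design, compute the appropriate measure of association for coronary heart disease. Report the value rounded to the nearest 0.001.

1.435

Cells: a = 142, b = 1221, c = 97, d = 1197.
This is a nested case-control study: participants were sampled on outcome status, so risks in the source population cannot be estimated directly — relative risk is not valid here. The odds ratio is the appropriate measure.
OR = (a·d)/(b·c) = (142 × 1197) / (1221 × 97) = 169974 / 118437 = 1.43514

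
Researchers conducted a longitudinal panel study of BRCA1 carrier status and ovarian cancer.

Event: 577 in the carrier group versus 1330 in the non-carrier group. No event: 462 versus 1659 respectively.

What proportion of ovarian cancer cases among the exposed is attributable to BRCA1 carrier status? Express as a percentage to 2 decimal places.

19.88

From the description: a = 577, b = 462, c = 1330, d = 1659.
Risk in exposed = 577/1039 = 0.55534; risk in unexposed = 1330/2989 = 0.44496.
RR = 0.55534/0.44496 = 1.24806
AR% = (RR − 1)/RR × 100 = (1.24806 − 1)/1.24806 × 100 = 19.8755%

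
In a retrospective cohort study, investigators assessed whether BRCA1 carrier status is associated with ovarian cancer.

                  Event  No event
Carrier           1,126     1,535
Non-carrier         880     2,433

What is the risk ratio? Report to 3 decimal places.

Cells: a = 1126, b = 1535, c = 880, d = 2433.
Risk in exposed = 1126/2661 = 0.42315; risk in unexposed = 880/3313 = 0.26562.
RR = 0.42315 / 0.26562 = 1.59306
The risk among the exposed is 1.59 times that among the unexposed.

1.593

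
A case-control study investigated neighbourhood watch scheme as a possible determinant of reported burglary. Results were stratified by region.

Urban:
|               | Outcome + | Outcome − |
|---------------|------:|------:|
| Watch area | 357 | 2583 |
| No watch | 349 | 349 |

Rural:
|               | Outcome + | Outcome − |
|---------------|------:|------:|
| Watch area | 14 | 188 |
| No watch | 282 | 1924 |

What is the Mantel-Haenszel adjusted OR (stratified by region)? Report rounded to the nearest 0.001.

0.168

OR_MH = Σ(aᵢdᵢ/nᵢ) / Σ(bᵢcᵢ/nᵢ), where nᵢ is the stratum total.
Stratum 1 (Urban): n = 3638; a·d/n = 357·349/3638 = 34.2477; b·c/n = 2583·349/3638 = 247.7919
Stratum 2 (Rural): n = 2408; a·d/n = 14·1924/2408 = 11.1860; b·c/n = 188·282/2408 = 22.0166
OR_MH = (34.2477 + 11.1860) / (247.7919 + 22.0166) = 45.4337 / 269.8085 = 0.16839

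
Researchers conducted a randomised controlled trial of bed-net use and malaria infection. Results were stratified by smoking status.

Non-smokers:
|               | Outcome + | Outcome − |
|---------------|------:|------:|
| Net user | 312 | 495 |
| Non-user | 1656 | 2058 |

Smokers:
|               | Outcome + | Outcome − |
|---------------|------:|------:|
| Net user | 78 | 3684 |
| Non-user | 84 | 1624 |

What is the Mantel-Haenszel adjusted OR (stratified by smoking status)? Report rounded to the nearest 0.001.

OR_MH = Σ(aᵢdᵢ/nᵢ) / Σ(bᵢcᵢ/nᵢ), where nᵢ is the stratum total.
Stratum 1 (Non-smokers): n = 4521; a·d/n = 312·2058/4521 = 142.0252; b·c/n = 495·1656/4521 = 181.3139
Stratum 2 (Smokers): n = 5470; a·d/n = 78·1624/5470 = 23.1576; b·c/n = 3684·84/5470 = 56.5733
OR_MH = (142.0252 + 23.1576) / (181.3139 + 56.5733) = 165.1828 / 237.8872 = 0.69437

0.694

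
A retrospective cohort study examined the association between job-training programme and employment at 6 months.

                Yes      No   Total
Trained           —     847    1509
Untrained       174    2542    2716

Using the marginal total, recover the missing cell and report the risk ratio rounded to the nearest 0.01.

The missing cell is in the exposed row: 1509 − 847 = 662.
So a = 662, b = 847, c = 174, d = 2542.
RR = [a/(a+b)] / [c/(c+d)] = (662/1509) / (174/2716) = 0.43870/0.06406 = 6.84777

6.85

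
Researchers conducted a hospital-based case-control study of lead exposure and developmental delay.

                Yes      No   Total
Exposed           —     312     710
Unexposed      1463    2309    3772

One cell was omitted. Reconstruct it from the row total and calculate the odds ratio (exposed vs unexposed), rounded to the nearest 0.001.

2.013

The missing cell is in the exposed row: 710 − 312 = 398.
So a = 398, b = 312, c = 1463, d = 2309.
OR = (a·d)/(b·c) = (398 × 2309) / (312 × 1463) = 918982 / 456456 = 2.01330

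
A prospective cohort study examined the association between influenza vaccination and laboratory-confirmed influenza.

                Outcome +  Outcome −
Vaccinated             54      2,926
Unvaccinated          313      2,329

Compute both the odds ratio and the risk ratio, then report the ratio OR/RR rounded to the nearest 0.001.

Cells: a = 54, b = 2926, c = 313, d = 2329.
OR = (54·2329)/(2926·313) = 125766/915838 = 0.13732
Risk in exposed = 54/2980 = 0.01812; risk in unexposed = 313/2642 = 0.11847; RR = 0.15296
OR/RR = 0.13732 / 0.15296 = 0.89780
The outcome is not rare, so the OR lies further from 1 than the RR.

0.898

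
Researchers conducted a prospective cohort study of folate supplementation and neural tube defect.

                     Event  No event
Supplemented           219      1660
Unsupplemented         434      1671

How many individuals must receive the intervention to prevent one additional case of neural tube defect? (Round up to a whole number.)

Risk in treated group = 219/1879 = 0.11655; risk in control = 434/2105 = 0.20618.
Absolute risk reduction = 0.20618 − 0.11655 = 0.08962
NNT = 1 / ARR = 1 / 0.08962 = 11.158 → round up → 12

12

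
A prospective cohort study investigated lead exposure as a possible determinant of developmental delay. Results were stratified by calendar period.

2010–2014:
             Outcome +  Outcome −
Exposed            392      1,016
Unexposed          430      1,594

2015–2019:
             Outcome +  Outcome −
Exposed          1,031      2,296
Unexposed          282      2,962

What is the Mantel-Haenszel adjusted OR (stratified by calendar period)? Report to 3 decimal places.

2.864

OR_MH = Σ(aᵢdᵢ/nᵢ) / Σ(bᵢcᵢ/nᵢ), where nᵢ is the stratum total.
Stratum 1 (2010–2014): n = 3432; a·d/n = 392·1594/3432 = 182.0653; b·c/n = 1016·430/3432 = 127.2960
Stratum 2 (2015–2019): n = 6571; a·d/n = 1031·2962/6571 = 464.7424; b·c/n = 2296·282/6571 = 98.5348
OR_MH = (182.0653 + 464.7424) / (127.2960 + 98.5348) = 646.8076 / 225.8308 = 2.86412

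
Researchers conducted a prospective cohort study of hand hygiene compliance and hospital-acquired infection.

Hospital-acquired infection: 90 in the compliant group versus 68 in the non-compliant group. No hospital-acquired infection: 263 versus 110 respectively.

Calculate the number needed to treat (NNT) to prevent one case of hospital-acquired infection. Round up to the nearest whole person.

Risk in treated group = 90/353 = 0.25496; risk in control = 68/178 = 0.38202.
Absolute risk reduction = 0.38202 − 0.25496 = 0.12706
NNT = 1 / ARR = 1 / 0.12706 = 7.870 → round up → 8

8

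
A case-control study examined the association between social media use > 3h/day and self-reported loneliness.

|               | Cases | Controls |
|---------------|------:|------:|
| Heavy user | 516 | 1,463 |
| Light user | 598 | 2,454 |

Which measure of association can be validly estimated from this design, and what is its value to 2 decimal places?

1.45

Cells: a = 516, b = 1463, c = 598, d = 2454.
This is a case-control study: participants were sampled on outcome status, so risks in the source population cannot be estimated directly — relative risk is not valid here. The odds ratio is the appropriate measure.
OR = (a·d)/(b·c) = (516 × 2454) / (1463 × 598) = 1266264 / 874874 = 1.44737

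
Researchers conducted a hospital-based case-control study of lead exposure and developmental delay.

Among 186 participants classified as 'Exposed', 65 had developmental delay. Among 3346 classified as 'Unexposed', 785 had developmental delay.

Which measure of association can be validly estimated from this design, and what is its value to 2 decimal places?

From the description: a = 65, b = 121, c = 785, d = 2561.
This is a hospital-based case-control study: participants were sampled on outcome status, so risks in the source population cannot be estimated directly — relative risk is not valid here. The odds ratio is the appropriate measure.
OR = (a·d)/(b·c) = (65 × 2561) / (121 × 785) = 166465 / 94985 = 1.75254

1.75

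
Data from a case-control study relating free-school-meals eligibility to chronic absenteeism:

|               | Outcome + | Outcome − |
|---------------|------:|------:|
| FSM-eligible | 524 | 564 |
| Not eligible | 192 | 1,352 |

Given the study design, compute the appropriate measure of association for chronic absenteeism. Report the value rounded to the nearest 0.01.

Cells: a = 524, b = 564, c = 192, d = 1352.
This is a case-control study: participants were sampled on outcome status, so risks in the source population cannot be estimated directly — relative risk is not valid here. The odds ratio is the appropriate measure.
OR = (a·d)/(b·c) = (524 × 1352) / (564 × 192) = 708448 / 108288 = 6.54226

6.54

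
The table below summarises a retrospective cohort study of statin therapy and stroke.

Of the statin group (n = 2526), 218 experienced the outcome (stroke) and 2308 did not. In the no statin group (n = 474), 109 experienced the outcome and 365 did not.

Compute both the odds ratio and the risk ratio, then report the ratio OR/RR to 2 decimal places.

From the description: a = 218, b = 2308, c = 109, d = 365.
OR = (218·365)/(2308·109) = 79570/251572 = 0.31629
Risk in exposed = 218/2526 = 0.08630; risk in unexposed = 109/474 = 0.22996; RR = 0.37530
OR/RR = 0.31629 / 0.37530 = 0.84278
The outcome is not rare, so the OR lies further from 1 than the RR.

0.84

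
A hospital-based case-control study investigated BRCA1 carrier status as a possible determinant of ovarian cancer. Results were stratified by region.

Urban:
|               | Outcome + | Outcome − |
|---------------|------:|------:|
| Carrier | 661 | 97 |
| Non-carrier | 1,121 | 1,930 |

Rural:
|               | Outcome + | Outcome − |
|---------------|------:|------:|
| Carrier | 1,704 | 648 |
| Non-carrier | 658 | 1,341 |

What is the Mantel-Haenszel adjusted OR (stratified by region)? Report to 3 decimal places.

OR_MH = Σ(aᵢdᵢ/nᵢ) / Σ(bᵢcᵢ/nᵢ), where nᵢ is the stratum total.
Stratum 1 (Urban): n = 3809; a·d/n = 661·1930/3809 = 334.9252; b·c/n = 97·1121/3809 = 28.5474
Stratum 2 (Rural): n = 4351; a·d/n = 1704·1341/4351 = 525.1813; b·c/n = 648·658/4351 = 97.9968
OR_MH = (334.9252 + 525.1813) / (28.5474 + 97.9968) = 860.1065 / 126.5442 = 6.79689

6.797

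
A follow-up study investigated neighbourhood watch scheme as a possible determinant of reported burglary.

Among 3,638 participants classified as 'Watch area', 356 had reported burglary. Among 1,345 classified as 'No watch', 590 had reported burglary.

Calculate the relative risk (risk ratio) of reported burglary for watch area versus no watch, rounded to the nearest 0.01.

0.22

From the description: a = 356, b = 3282, c = 590, d = 755.
Risk in exposed = 356/3638 = 0.09786; risk in unexposed = 590/1345 = 0.43866.
RR = 0.09786 / 0.43866 = 0.22308
The risk is 78% lower among the exposed than among the unexposed.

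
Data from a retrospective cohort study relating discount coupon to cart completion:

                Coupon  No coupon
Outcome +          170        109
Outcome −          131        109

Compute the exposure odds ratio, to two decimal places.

1.30

Reading the table with exposure as columns: a = 170 (Coupon, case), b = 131 (Coupon, non-case), c = 109 (No coupon, case), d = 109.
OR = (a·d)/(b·c) = (170 × 109) / (131 × 109) = 18530 / 14279 = 1.29771
The odds of cart completion are about 1.30 times as high in the coupon group.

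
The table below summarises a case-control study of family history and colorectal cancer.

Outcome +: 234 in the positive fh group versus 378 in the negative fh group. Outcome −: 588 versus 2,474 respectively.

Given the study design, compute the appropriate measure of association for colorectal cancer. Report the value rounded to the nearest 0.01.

2.60

From the description: a = 234, b = 588, c = 378, d = 2474.
This is a case-control study: participants were sampled on outcome status, so risks in the source population cannot be estimated directly — relative risk is not valid here. The odds ratio is the appropriate measure.
OR = (a·d)/(b·c) = (234 × 2474) / (588 × 378) = 578916 / 222264 = 2.60463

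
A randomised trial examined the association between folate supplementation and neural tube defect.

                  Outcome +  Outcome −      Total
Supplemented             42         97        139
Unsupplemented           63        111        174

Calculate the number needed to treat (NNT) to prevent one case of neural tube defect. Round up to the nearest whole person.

Risk in treated group = 42/139 = 0.30216; risk in control = 63/174 = 0.36207.
Absolute risk reduction = 0.36207 − 0.30216 = 0.05991
NNT = 1 / ARR = 1 / 0.05991 = 16.692 → round up → 17

17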